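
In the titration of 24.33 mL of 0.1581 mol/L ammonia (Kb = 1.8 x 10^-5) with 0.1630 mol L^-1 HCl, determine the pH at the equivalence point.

n(NH3) = 0.1581 x 0.02433 = 0.003847 mol; V(HCl) at equivalence = 0.003847/0.1630 = 0.02360 L.
At equivalence the base is fully converted to NH4+; total volume = 0.04793 L, so [NH4+] = 0.003847/0.04793 = 0.08026 M.
Ka(NH4+) = Kw/Kb = 1.0e-14 / 1.8 x 10^-5 = 5.56e-10.
[H^+] = sqrt(Ka x [NH4+]) = sqrt(5.56e-10 x 0.08026) = 6.68e-6 M.
pH = -log(6.68e-6) = 5.18.

5.18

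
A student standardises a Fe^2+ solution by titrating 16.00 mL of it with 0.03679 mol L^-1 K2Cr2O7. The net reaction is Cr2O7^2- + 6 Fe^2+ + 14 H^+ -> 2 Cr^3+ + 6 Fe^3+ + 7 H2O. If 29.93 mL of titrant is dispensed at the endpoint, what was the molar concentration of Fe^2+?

0.413 M

n(K2Cr2O7) = 0.03679 x 0.02993 = 0.001101 mol.
From the balanced equation, 1 mol K2Cr2O7 reacts with 6 mol Fe^2+, so n(Fe^2+) = 0.001101 x 6/1 = 0.006607 mol.
[Fe^2+] = 0.006607 / 0.01600 L = 0.413 M.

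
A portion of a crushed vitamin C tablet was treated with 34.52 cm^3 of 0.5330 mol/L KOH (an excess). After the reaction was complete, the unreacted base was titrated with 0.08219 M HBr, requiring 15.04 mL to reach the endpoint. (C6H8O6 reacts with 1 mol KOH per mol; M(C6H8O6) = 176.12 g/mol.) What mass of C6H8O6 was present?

3.02 g

Total n(KOH) added = 0.5330 x 0.03452 = 0.01840 mol.
n(HBr) used = 0.08219 x 0.01504 = 0.001236 mol, which equals the excess n(KOH).
So n(KOH) consumed by the sample = 0.01840 - 0.001236 = 0.01716 mol.
n(C6H8O6) = 0.01716 / 1 = 0.01716 mol.
mass = 0.01716 mol x 176.12 g/mol = 3.02 g.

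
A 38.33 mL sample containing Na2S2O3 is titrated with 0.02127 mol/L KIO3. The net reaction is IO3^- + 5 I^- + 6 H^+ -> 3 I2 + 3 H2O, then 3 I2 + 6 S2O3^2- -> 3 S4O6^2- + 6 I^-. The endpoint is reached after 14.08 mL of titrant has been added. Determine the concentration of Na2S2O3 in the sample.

n(KIO3) = 0.02127 x 0.01408 = 0.0002995 mol.
From the balanced equation, 1 mol KIO3 reacts with 6 mol Na2S2O3, so n(Na2S2O3) = 0.0002995 x 6/1 = 0.001797 mol.
[Na2S2O3] = 0.001797 / 0.03833 L = 0.0469 M.

0.0469 M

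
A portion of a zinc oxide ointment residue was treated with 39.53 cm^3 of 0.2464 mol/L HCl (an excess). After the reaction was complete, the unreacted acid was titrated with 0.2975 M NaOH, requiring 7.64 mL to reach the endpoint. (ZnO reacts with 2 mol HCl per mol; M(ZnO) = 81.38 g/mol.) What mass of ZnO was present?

0.304 g

Total n(HCl) added = 0.2464 x 0.03953 = 0.009740 mol.
n(NaOH) used = 0.2975 x 0.007640 = 0.002273 mol, which equals the excess n(HCl).
So n(HCl) consumed by the sample = 0.009740 - 0.002273 = 0.007467 mol.
n(ZnO) = 0.007467 / 2 = 0.003734 mol.
mass = 0.003734 mol x 81.38 g/mol = 0.304 g.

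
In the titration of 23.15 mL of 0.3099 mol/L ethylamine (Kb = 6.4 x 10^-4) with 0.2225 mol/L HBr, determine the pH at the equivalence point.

n(C2H5NH2) = 0.3099 x 0.02315 = 0.007174 mol; V(HBr) at equivalence = 0.007174/0.2225 = 0.03224 L.
At equivalence the base is fully converted to C2H5NH3+; total volume = 0.05539 L, so [C2H5NH3+] = 0.007174/0.05539 = 0.1295 M.
Ka(C2H5NH3+) = Kw/Kb = 1.0e-14 / 6.4 x 10^-4 = 1.56e-11.
[H^+] = sqrt(Ka x [C2H5NH3+]) = sqrt(1.56e-11 x 0.1295) = 1.42e-6 M.
pH = -log(1.42e-6) = 5.85.

5.85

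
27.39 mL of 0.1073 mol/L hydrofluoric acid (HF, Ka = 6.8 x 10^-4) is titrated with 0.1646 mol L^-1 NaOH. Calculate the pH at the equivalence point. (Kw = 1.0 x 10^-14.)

n(HF) = 0.1073 x 0.02739 = 0.002939 mol; V(NaOH) at equivalence = 0.002939/0.1646 = 0.01786 L.
At equivalence all the acid is converted to F-; total volume = 0.02739 + 0.01786 = 0.04525 L, so [F-] = 0.002939/0.04525 = 0.06496 M.
Kb = Kw/Ka = 1.0e-14 / 6.8 x 10^-4 = 1.47e-11.
[OH^-] = sqrt(Kb x [F-]) = sqrt(1.47e-11 x 0.06496) = 9.77e-7 M.
pOH = 6.01, so pH = 14.00 - 6.01 = 7.99.

7.99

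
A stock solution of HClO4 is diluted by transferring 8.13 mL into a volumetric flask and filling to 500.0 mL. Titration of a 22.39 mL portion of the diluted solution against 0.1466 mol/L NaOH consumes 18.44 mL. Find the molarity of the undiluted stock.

7.43 M

n(NaOH) = 0.1466 x 0.01844 = 0.002703 mol.
n(HClO4) in the aliquot = 0.002703 mol.
[diluted HClO4] = 0.002703 / 0.02239 = 0.1207 M.
Dilution factor = 500.0/8.130 = 61.50, so [stock] = 0.1207 x 61.50 = 7.43 M.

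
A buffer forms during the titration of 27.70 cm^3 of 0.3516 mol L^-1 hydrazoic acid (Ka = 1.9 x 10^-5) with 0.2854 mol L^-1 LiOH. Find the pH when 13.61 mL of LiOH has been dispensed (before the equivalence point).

4.54

Initial n(HN3) = 0.3516 x 0.02770 = 0.009739 mol.
n(LiOH) added = 0.2854 x 0.01361 = 0.003884 mol, converting that many moles of HN3 to N3-.
Remaining n(HN3) = 0.005855 mol; n(N3-) = 0.003884 mol.
By Henderson-Hasselbalch, pH = pKa + log([A^-]/[HA]) = 4.72 + log(0.003884/0.005855) = 4.72 + (-0.18) = 4.54.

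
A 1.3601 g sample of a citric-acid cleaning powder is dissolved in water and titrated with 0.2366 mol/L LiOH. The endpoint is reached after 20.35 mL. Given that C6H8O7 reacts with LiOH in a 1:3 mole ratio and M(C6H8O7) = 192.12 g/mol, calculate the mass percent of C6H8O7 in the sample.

n(LiOH) = 0.2366 x 0.02035 = 0.004815 mol.
n(C6H8O7) = 0.004815 / 3 = 0.001605 mol.
mass of C6H8O7 = 0.001605 x 192.12 = 0.3083 g.
% purity = 0.3083 / 1.3601 x 100 = 22.7%.

22.7%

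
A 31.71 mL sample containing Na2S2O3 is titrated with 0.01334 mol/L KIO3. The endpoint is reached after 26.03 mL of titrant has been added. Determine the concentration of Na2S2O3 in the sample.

0.0657 M

n(KIO3) = 0.01334 x 0.02603 = 0.0003472 mol.
From the balanced equation, 1 mol KIO3 reacts with 6 mol Na2S2O3, so n(Na2S2O3) = 0.0003472 x 6/1 = 0.002083 mol.
[Na2S2O3] = 0.002083 / 0.03171 L = 0.0657 M.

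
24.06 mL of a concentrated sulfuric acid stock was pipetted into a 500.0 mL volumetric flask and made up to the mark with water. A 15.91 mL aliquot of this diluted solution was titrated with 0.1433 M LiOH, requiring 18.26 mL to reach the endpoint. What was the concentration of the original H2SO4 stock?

1.71 M

n(LiOH) = 0.1433 x 0.01826 = 0.002617 mol.
n(H2SO4) in the aliquot = 0.002617 x 1/2 = 0.001308 mol.
[diluted H2SO4] = 0.001308 / 0.01591 = 0.08223 M.
Dilution factor = 500.0/24.06 = 20.78, so [stock] = 0.08223 x 20.78 = 1.71 M.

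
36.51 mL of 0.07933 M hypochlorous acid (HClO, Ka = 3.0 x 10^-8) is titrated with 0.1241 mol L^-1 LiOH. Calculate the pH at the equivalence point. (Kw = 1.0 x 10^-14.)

n(HClO) = 0.07933 x 0.03651 = 0.002896 mol; V(LiOH) at equivalence = 0.002896/0.1241 = 0.02334 L.
At equivalence all the acid is converted to ClO-; total volume = 0.03651 + 0.02334 = 0.05985 L, so [ClO-] = 0.002896/0.05985 = 0.04839 M.
Kb = Kw/Ka = 1.0e-14 / 3.0 x 10^-8 = 3.33e-7.
[OH^-] = sqrt(Kb x [ClO-]) = sqrt(3.33e-7 x 0.04839) = 0.000127 M.
pOH = 3.90, so pH = 14.00 - 3.90 = 10.10.

10.10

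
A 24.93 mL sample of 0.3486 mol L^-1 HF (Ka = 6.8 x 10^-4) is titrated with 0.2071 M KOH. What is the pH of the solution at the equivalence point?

n(HF) = 0.3486 x 0.02493 = 0.008691 mol; V(KOH) at equivalence = 0.008691/0.2071 = 0.04196 L.
At equivalence all the acid is converted to F-; total volume = 0.02493 + 0.04196 = 0.06689 L, so [F-] = 0.008691/0.06689 = 0.1299 M.
Kb = Kw/Ka = 1.0e-14 / 6.8 x 10^-4 = 1.47e-11.
[OH^-] = sqrt(Kb x [F-]) = sqrt(1.47e-11 x 0.1299) = 1.38e-6 M.
pOH = 5.86, so pH = 14.00 - 5.86 = 8.14.

8.14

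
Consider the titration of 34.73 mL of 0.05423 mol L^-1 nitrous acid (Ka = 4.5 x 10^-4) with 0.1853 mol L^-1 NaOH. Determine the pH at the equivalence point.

7.98

n(HNO2) = 0.05423 x 0.03473 = 0.001883 mol; V(NaOH) at equivalence = 0.001883/0.1853 = 0.01016 L.
At equivalence all the acid is converted to NO2-; total volume = 0.03473 + 0.01016 = 0.04489 L, so [NO2-] = 0.001883/0.04489 = 0.04195 M.
Kb = Kw/Ka = 1.0e-14 / 4.5 x 10^-4 = 2.22e-11.
[OH^-] = sqrt(Kb x [NO2-]) = sqrt(2.22e-11 x 0.04195) = 9.66e-7 M.
pOH = 6.02, so pH = 14.00 - 6.02 = 7.98.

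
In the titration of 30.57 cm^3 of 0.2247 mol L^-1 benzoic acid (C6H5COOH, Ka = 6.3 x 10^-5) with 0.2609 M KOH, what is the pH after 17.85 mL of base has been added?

4.52

Initial n(C6H5COOH) = 0.2247 x 0.03057 = 0.006869 mol.
n(KOH) added = 0.2609 x 0.01785 = 0.004657 mol, converting that many moles of C6H5COOH to C6H5COO-.
Remaining n(C6H5COOH) = 0.002212 mol; n(C6H5COO-) = 0.004657 mol.
By Henderson-Hasselbalch, pH = pKa + log([A^-]/[HA]) = 4.20 + log(0.004657/0.002212) = 4.20 + (+0.32) = 4.52.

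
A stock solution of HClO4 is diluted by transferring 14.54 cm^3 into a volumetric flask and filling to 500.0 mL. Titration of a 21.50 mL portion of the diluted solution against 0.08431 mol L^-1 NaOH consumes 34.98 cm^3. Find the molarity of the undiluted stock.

n(NaOH) = 0.08431 x 0.03498 = 0.002949 mol.
n(HClO4) in the aliquot = 0.002949 mol.
[diluted HClO4] = 0.002949 / 0.02150 = 0.1372 M.
Dilution factor = 500.0/14.54 = 34.39, so [stock] = 0.1372 x 34.39 = 4.72 M.

4.72 M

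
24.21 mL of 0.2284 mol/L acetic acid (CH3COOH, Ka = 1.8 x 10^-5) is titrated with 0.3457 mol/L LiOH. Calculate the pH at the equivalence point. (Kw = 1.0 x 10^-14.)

8.94

n(CH3COOH) = 0.2284 x 0.02421 = 0.005530 mol; V(LiOH) at equivalence = 0.005530/0.3457 = 0.01600 L.
At equivalence all the acid is converted to CH3COO-; total volume = 0.02421 + 0.01600 = 0.04021 L, so [CH3COO-] = 0.005530/0.04021 = 0.1375 M.
Kb = Kw/Ka = 1.0e-14 / 1.8 x 10^-5 = 5.56e-10.
[OH^-] = sqrt(Kb x [CH3COO-]) = sqrt(5.56e-10 x 0.1375) = 8.74e-6 M.
pOH = 5.06, so pH = 14.00 - 5.06 = 8.94.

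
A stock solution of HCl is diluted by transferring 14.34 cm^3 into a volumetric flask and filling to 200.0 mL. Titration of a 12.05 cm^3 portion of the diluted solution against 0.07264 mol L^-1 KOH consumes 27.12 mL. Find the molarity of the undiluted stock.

n(KOH) = 0.07264 x 0.02712 = 0.001970 mol.
n(HCl) in the aliquot = 0.001970 mol.
[diluted HCl] = 0.001970 / 0.01205 = 0.1635 M.
Dilution factor = 200.0/14.34 = 13.95, so [stock] = 0.1635 x 13.95 = 2.28 M.

2.28 M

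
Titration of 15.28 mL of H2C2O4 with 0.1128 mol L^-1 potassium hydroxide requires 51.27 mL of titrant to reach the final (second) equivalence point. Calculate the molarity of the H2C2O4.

n(KOH) = 0.1128 x 0.05127 = 0.005783 mol.
At the final (second) equivalence point, 2 mol OH^- react per mol H2C2O4, so n(H2C2O4) = 0.005783 / 2 = 0.002892 mol.
[H2C2O4] = 0.002892 / 0.01528 L = 0.189 M.

0.189 M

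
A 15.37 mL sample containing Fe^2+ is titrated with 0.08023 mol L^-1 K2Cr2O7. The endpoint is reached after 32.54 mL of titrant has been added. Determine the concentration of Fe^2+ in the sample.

n(K2Cr2O7) = 0.08023 x 0.03254 = 0.002611 mol.
From the balanced equation, 1 mol K2Cr2O7 reacts with 6 mol Fe^2+, so n(Fe^2+) = 0.002611 x 6/1 = 0.01566 mol.
[Fe^2+] = 0.01566 / 0.01537 L = 1.02 M.

1.02 M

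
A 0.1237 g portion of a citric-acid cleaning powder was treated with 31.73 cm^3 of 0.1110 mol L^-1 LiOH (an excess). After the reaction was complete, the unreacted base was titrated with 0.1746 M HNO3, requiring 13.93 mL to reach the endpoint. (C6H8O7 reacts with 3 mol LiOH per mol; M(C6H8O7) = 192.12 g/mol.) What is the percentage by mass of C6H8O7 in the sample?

Total n(LiOH) added = 0.1110 x 0.03173 = 0.003522 mol.
n(HNO3) used = 0.1746 x 0.01393 = 0.002432 mol, which equals the excess n(LiOH).
So n(LiOH) consumed by the sample = 0.003522 - 0.002432 = 0.001090 mol.
n(C6H8O7) = 0.001090 / 3 = 0.0003633 mol.
mass C6H8O7 = 0.0003633 x 192.12 = 0.06979 g, so %C6H8O7 = 0.06979/0.1237 x 100 = 56.4%.

56.4%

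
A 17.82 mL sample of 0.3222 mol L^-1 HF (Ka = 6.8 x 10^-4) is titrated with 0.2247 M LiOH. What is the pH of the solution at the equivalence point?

n(HF) = 0.3222 x 0.01782 = 0.005742 mol; V(LiOH) at equivalence = 0.005742/0.2247 = 0.02555 L.
At equivalence all the acid is converted to F-; total volume = 0.01782 + 0.02555 = 0.04337 L, so [F-] = 0.005742/0.04337 = 0.1324 M.
Kb = Kw/Ka = 1.0e-14 / 6.8 x 10^-4 = 1.47e-11.
[OH^-] = sqrt(Kb x [F-]) = sqrt(1.47e-11 x 0.1324) = 1.40e-6 M.
pOH = 5.86, so pH = 14.00 - 5.86 = 8.14.

8.14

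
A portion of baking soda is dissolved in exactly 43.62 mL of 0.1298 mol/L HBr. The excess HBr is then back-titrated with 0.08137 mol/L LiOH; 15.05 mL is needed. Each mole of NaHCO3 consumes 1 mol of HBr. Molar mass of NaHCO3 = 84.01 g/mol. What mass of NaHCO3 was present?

Total n(HBr) added = 0.1298 x 0.04362 = 0.005662 mol.
n(LiOH) used = 0.08137 x 0.01505 = 0.001225 mol, which equals the excess n(HBr).
So n(HBr) consumed by the sample = 0.005662 - 0.001225 = 0.004437 mol.
n(NaHCO3) = 0.004437 / 1 = 0.004437 mol.
mass = 0.004437 mol x 84.01 g/mol = 0.373 g.

0.373 g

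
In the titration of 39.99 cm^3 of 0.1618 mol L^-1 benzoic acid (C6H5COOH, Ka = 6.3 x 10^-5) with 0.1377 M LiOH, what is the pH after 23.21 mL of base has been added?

Initial n(C6H5COOH) = 0.1618 x 0.03999 = 0.006470 mol.
n(LiOH) added = 0.1377 x 0.02321 = 0.003196 mol, converting that many moles of C6H5COOH to C6H5COO-.
Remaining n(C6H5COOH) = 0.003274 mol; n(C6H5COO-) = 0.003196 mol.
By Henderson-Hasselbalch, pH = pKa + log([A^-]/[HA]) = 4.20 + log(0.003196/0.003274) = 4.20 + (-0.01) = 4.19.

4.19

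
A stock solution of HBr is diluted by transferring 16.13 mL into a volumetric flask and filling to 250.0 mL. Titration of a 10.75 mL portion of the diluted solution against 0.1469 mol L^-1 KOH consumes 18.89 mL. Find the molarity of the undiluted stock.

n(KOH) = 0.1469 x 0.01889 = 0.002775 mol.
n(HBr) in the aliquot = 0.002775 mol.
[diluted HBr] = 0.002775 / 0.01075 = 0.2581 M.
Dilution factor = 250.0/16.13 = 15.50, so [stock] = 0.2581 x 15.50 = 4.00 M.

4.00 M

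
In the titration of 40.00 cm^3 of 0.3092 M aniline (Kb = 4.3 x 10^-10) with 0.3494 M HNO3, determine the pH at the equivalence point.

2.71

n(C6H5NH2) = 0.3092 x 0.04000 = 0.01237 mol; V(HNO3) at equivalence = 0.01237/0.3494 = 0.03540 L.
At equivalence the base is fully converted to C6H5NH3+; total volume = 0.07540 L, so [C6H5NH3+] = 0.01237/0.07540 = 0.1640 M.
Ka(C6H5NH3+) = Kw/Kb = 1.0e-14 / 4.3 x 10^-10 = 2.33e-5.
[H^+] = sqrt(Ka x [C6H5NH3+]) = sqrt(2.33e-5 x 0.1640) = 0.00195 M.
pH = -log(0.00195) = 2.71.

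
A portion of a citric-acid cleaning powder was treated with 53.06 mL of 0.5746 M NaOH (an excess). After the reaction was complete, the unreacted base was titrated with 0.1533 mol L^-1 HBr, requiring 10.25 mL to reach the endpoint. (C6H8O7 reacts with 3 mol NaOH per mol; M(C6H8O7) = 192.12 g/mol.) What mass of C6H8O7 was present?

Total n(NaOH) added = 0.5746 x 0.05306 = 0.03049 mol.
n(HBr) used = 0.1533 x 0.01025 = 0.001571 mol, which equals the excess n(NaOH).
So n(NaOH) consumed by the sample = 0.03049 - 0.001571 = 0.02892 mol.
n(C6H8O7) = 0.02892 / 3 = 0.009639 mol.
mass = 0.009639 mol x 192.12 g/mol = 1.85 g.

1.85 g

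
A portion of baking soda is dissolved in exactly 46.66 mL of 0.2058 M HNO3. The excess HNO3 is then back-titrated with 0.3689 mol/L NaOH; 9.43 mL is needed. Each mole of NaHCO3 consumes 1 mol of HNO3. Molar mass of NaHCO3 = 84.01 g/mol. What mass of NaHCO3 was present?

Total n(HNO3) added = 0.2058 x 0.04666 = 0.009603 mol.
n(NaOH) used = 0.3689 x 0.009430 = 0.003479 mol, which equals the excess n(HNO3).
So n(HNO3) consumed by the sample = 0.009603 - 0.003479 = 0.006124 mol.
n(NaHCO3) = 0.006124 / 1 = 0.006124 mol.
mass = 0.006124 mol x 84.01 g/mol = 0.514 g.

0.514 g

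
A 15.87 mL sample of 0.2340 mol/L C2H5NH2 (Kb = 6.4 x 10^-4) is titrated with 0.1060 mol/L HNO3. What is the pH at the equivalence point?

5.97

n(C2H5NH2) = 0.2340 x 0.01587 = 0.003714 mol; V(HNO3) at equivalence = 0.003714/0.1060 = 0.03503 L.
At equivalence the base is fully converted to C2H5NH3+; total volume = 0.05090 L, so [C2H5NH3+] = 0.003714/0.05090 = 0.07295 M.
Ka(C2H5NH3+) = Kw/Kb = 1.0e-14 / 6.4 x 10^-4 = 1.56e-11.
[H^+] = sqrt(Ka x [C2H5NH3+]) = sqrt(1.56e-11 x 0.07295) = 1.07e-6 M.
pH = -log(1.07e-6) = 5.97.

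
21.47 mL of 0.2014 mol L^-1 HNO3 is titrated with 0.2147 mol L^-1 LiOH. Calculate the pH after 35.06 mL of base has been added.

n(acid) = 0.2014 x 0.02147 = 0.004324 mol; n(LiOH) added = 0.2147 x 0.03506 = 0.007527 mol.
Base is in excess by 0.007527 - 0.004324 = 0.003203 mol in a total volume of 0.05653 L.
[OH^-] = 0.003203/0.05653 = 0.05667 M, so pOH = 1.25 and pH = 14.00 - 1.25 = 12.75.

12.75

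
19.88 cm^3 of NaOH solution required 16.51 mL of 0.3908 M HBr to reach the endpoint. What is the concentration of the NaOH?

0.325 M

n(HBr) delivered = 0.3908 x 0.01651 = 0.006452 mol.
For a 1:1 reaction, n(NaOH) = 0.006452 mol.
[NaOH] = 0.006452 mol / 0.01988 L = 0.325 M.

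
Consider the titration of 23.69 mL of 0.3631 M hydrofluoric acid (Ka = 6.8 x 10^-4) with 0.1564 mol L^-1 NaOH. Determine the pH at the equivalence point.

8.10

n(HF) = 0.3631 x 0.02369 = 0.008602 mol; V(NaOH) at equivalence = 0.008602/0.1564 = 0.05500 L.
At equivalence all the acid is converted to F-; total volume = 0.02369 + 0.05500 = 0.07869 L, so [F-] = 0.008602/0.07869 = 0.1093 M.
Kb = Kw/Ka = 1.0e-14 / 6.8 x 10^-4 = 1.47e-11.
[OH^-] = sqrt(Kb x [F-]) = sqrt(1.47e-11 x 0.1093) = 1.27e-6 M.
pOH = 5.90, so pH = 14.00 - 5.90 = 8.10.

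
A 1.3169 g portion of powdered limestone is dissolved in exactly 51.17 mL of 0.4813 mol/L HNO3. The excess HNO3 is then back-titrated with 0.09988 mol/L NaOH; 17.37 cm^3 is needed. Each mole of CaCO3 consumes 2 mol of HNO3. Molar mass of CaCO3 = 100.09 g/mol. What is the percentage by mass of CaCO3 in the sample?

Total n(HNO3) added = 0.4813 x 0.05117 = 0.02463 mol.
n(NaOH) used = 0.09988 x 0.01737 = 0.001735 mol, which equals the excess n(HNO3).
So n(HNO3) consumed by the sample = 0.02463 - 0.001735 = 0.02289 mol.
n(CaCO3) = 0.02289 / 2 = 0.01145 mol.
mass CaCO3 = 0.01145 x 100.09 = 1.146 g, so %CaCO3 = 1.146/1.3169 x 100 = 87.0%.

87.0%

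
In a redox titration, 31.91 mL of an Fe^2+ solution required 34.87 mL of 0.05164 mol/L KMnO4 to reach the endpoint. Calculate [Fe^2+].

n(KMnO4) = 0.05164 x 0.03487 = 0.001801 mol.
From the balanced equation, 1 mol KMnO4 reacts with 5 mol Fe^2+, so n(Fe^2+) = 0.001801 x 5/1 = 0.009003 mol.
[Fe^2+] = 0.009003 / 0.03191 L = 0.282 M.

0.282 M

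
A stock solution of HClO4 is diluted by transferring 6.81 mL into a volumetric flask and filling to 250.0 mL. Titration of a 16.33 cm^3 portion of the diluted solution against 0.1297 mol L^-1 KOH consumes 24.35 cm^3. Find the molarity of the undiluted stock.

n(KOH) = 0.1297 x 0.02435 = 0.003158 mol.
n(HClO4) in the aliquot = 0.003158 mol.
[diluted HClO4] = 0.003158 / 0.01633 = 0.1934 M.
Dilution factor = 250.0/6.810 = 36.71, so [stock] = 0.1934 x 36.71 = 7.10 M.

7.10 M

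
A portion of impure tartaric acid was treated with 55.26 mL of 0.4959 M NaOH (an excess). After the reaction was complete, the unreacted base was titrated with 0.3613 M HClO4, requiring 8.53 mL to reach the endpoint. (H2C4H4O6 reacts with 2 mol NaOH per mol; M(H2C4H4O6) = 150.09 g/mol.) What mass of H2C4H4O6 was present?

1.83 g

Total n(NaOH) added = 0.4959 x 0.05526 = 0.02740 mol.
n(HClO4) used = 0.3613 x 0.008530 = 0.003082 mol, which equals the excess n(NaOH).
So n(NaOH) consumed by the sample = 0.02740 - 0.003082 = 0.02432 mol.
n(H2C4H4O6) = 0.02432 / 2 = 0.01216 mol.
mass = 0.01216 mol x 150.09 g/mol = 1.83 g.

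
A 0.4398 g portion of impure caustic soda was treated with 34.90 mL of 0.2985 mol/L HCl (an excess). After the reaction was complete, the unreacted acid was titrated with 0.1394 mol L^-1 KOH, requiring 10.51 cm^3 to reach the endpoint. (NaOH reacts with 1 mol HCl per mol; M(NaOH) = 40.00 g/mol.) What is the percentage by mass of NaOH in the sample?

Total n(HCl) added = 0.2985 x 0.03490 = 0.01042 mol.
n(KOH) used = 0.1394 x 0.01051 = 0.001465 mol, which equals the excess n(HCl).
So n(HCl) consumed by the sample = 0.01042 - 0.001465 = 0.008953 mol.
n(NaOH) = 0.008953 / 1 = 0.008953 mol.
mass NaOH = 0.008953 x 40.00 = 0.3581 g, so %NaOH = 0.3581/0.4398 x 100 = 81.4%.

81.4%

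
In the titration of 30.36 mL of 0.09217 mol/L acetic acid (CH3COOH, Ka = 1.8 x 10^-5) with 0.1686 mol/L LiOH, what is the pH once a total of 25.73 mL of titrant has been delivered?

12.44

n(acid) = 0.09217 x 0.03036 = 0.002798 mol; n(LiOH) added = 0.1686 x 0.02573 = 0.004338 mol.
Base is in excess by 0.004338 - 0.002798 = 0.001540 mol in a total volume of 0.05609 L.
[OH^-] = 0.001540/0.05609 = 0.02745 M, so pOH = 1.56 and pH = 14.00 - 1.56 = 12.44.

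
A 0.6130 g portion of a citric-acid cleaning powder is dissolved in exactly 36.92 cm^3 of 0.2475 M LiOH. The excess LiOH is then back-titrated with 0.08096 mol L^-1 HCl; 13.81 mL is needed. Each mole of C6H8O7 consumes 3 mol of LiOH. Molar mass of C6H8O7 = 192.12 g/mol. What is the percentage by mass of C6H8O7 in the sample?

Total n(LiOH) added = 0.2475 x 0.03692 = 0.009138 mol.
n(HCl) used = 0.08096 x 0.01381 = 0.001118 mol, which equals the excess n(LiOH).
So n(LiOH) consumed by the sample = 0.009138 - 0.001118 = 0.008020 mol.
n(C6H8O7) = 0.008020 / 3 = 0.002673 mol.
mass C6H8O7 = 0.002673 x 192.12 = 0.5136 g, so %C6H8O7 = 0.5136/0.6130 x 100 = 83.8%.

83.8%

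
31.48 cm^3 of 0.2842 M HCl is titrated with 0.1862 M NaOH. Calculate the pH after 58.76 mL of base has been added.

12.34

n(acid) = 0.2842 x 0.03148 = 0.008947 mol; n(NaOH) added = 0.1862 x 0.05876 = 0.01094 mol.
Base is in excess by 0.01094 - 0.008947 = 0.001994 mol in a total volume of 0.09024 L.
[OH^-] = 0.001994/0.09024 = 0.02210 M, so pOH = 1.66 and pH = 14.00 - 1.66 = 12.34.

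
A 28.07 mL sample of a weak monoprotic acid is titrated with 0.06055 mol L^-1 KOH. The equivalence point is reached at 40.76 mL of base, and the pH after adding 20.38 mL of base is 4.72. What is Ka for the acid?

1.9 x 10^-5

20.38 mL is half of the equivalence volume, so this is the half-equivalence point where [HA] = [A^-].
At half-equivalence pH = pKa, so pKa = 4.72.
Ka = 10^(-4.72) = 1.9 x 10^-5.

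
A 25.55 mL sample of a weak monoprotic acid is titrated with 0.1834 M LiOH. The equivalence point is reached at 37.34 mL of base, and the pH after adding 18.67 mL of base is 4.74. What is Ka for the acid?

18.67 mL is half of the equivalence volume, so this is the half-equivalence point where [HA] = [A^-].
At half-equivalence pH = pKa, so pKa = 4.74.
Ka = 10^(-4.74) = 1.8 x 10^-5.

1.8 x 10^-5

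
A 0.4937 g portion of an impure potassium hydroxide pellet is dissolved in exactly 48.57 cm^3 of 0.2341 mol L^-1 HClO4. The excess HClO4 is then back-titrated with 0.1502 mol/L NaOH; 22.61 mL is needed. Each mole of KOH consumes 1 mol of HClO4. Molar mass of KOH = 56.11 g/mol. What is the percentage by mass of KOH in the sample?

90.6%

Total n(HClO4) added = 0.2341 x 0.04857 = 0.01137 mol.
n(NaOH) used = 0.1502 x 0.02261 = 0.003396 mol, which equals the excess n(HClO4).
So n(HClO4) consumed by the sample = 0.01137 - 0.003396 = 0.007974 mol.
n(KOH) = 0.007974 / 1 = 0.007974 mol.
mass KOH = 0.007974 x 56.11 = 0.4474 g, so %KOH = 0.4474/0.4937 x 100 = 90.6%.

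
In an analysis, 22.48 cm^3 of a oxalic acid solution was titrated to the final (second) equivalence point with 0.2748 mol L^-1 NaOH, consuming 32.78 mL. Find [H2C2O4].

0.200 M

n(NaOH) = 0.2748 x 0.03278 = 0.009008 mol.
At the final (second) equivalence point, 2 mol OH^- react per mol H2C2O4, so n(H2C2O4) = 0.009008 / 2 = 0.004504 mol.
[H2C2O4] = 0.004504 / 0.02248 L = 0.200 M.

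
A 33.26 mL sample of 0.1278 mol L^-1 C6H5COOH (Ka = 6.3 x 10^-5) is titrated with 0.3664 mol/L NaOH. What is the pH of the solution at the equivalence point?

n(C6H5COOH) = 0.1278 x 0.03326 = 0.004251 mol; V(NaOH) at equivalence = 0.004251/0.3664 = 0.01160 L.
At equivalence all the acid is converted to C6H5COO-; total volume = 0.03326 + 0.01160 = 0.04486 L, so [C6H5COO-] = 0.004251/0.04486 = 0.09475 M.
Kb = Kw/Ka = 1.0e-14 / 6.3 x 10^-5 = 1.59e-10.
[OH^-] = sqrt(Kb x [C6H5COO-]) = sqrt(1.59e-10 x 0.09475) = 3.88e-6 M.
pOH = 5.41, so pH = 14.00 - 5.41 = 8.59.

8.59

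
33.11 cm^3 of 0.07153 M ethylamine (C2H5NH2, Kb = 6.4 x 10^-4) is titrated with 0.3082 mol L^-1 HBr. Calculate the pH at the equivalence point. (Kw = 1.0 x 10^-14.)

6.02

n(C2H5NH2) = 0.07153 x 0.03311 = 0.002368 mol; V(HBr) at equivalence = 0.002368/0.3082 = 0.007684 L.
At equivalence the base is fully converted to C2H5NH3+; total volume = 0.04079 L, so [C2H5NH3+] = 0.002368/0.04079 = 0.05806 M.
Ka(C2H5NH3+) = Kw/Kb = 1.0e-14 / 6.4 x 10^-4 = 1.56e-11.
[H^+] = sqrt(Ka x [C2H5NH3+]) = sqrt(1.56e-11 x 0.05806) = 9.52e-7 M.
pH = -log(9.52e-7) = 6.02.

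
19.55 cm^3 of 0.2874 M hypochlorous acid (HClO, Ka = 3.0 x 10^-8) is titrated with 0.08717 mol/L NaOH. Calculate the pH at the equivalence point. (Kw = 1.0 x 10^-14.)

n(HClO) = 0.2874 x 0.01955 = 0.005619 mol; V(NaOH) at equivalence = 0.005619/0.08717 = 0.06446 L.
At equivalence all the acid is converted to ClO-; total volume = 0.01955 + 0.06446 = 0.08401 L, so [ClO-] = 0.005619/0.08401 = 0.06688 M.
Kb = Kw/Ka = 1.0e-14 / 3.0 x 10^-8 = 3.33e-7.
[OH^-] = sqrt(Kb x [ClO-]) = sqrt(3.33e-7 x 0.06688) = 0.000149 M.
pOH = 3.83, so pH = 14.00 - 3.83 = 10.17.

10.17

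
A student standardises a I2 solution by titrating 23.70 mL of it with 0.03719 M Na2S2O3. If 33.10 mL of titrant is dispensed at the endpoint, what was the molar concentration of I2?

0.0260 M

n(Na2S2O3) = 0.03719 x 0.03310 = 0.001231 mol.
From the balanced equation, 2 mol Na2S2O3 reacts with 1 mol I2, so n(I2) = 0.001231 x 1/2 = 0.0006155 mol.
[I2] = 0.0006155 / 0.02370 L = 0.0260 M.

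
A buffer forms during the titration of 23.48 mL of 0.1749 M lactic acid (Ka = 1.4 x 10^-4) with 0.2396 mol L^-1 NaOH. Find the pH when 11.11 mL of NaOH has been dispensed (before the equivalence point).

4.12

Initial n(HC3H5O3) = 0.1749 x 0.02348 = 0.004107 mol.
n(NaOH) added = 0.2396 x 0.01111 = 0.002662 mol, converting that many moles of HC3H5O3 to C3H5O3-.
Remaining n(HC3H5O3) = 0.001445 mol; n(C3H5O3-) = 0.002662 mol.
By Henderson-Hasselbalch, pH = pKa + log([A^-]/[HA]) = 3.85 + log(0.002662/0.001445) = 3.85 + (+0.27) = 4.12.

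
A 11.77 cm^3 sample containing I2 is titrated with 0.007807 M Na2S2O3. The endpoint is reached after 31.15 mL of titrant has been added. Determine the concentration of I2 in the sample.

n(Na2S2O3) = 0.007807 x 0.03115 = 0.0002432 mol.
From the balanced equation, 2 mol Na2S2O3 reacts with 1 mol I2, so n(I2) = 0.0002432 x 1/2 = 0.0001216 mol.
[I2] = 0.0001216 / 0.01177 L = 0.0103 M.

0.0103 M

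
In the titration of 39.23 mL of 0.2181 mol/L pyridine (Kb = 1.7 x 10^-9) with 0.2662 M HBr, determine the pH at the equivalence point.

n(C5H5N) = 0.2181 x 0.03923 = 0.008556 mol; V(HBr) at equivalence = 0.008556/0.2662 = 0.03214 L.
At equivalence the base is fully converted to C5H5NH+; total volume = 0.07137 L, so [C5H5NH+] = 0.008556/0.07137 = 0.1199 M.
Ka(C5H5NH+) = Kw/Kb = 1.0e-14 / 1.7 x 10^-9 = 5.88e-6.
[H^+] = sqrt(Ka x [C5H5NH+]) = sqrt(5.88e-6 x 0.1199) = 0.000840 M.
pH = -log(0.000840) = 3.08.

3.08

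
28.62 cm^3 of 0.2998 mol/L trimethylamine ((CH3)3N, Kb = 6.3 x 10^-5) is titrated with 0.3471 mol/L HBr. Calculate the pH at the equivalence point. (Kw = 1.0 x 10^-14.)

n((CH3)3N) = 0.2998 x 0.02862 = 0.008580 mol; V(HBr) at equivalence = 0.008580/0.3471 = 0.02472 L.
At equivalence the base is fully converted to (CH3)3NH+; total volume = 0.05334 L, so [(CH3)3NH+] = 0.008580/0.05334 = 0.1609 M.
Ka((CH3)3NH+) = Kw/Kb = 1.0e-14 / 6.3 x 10^-5 = 1.59e-10.
[H^+] = sqrt(Ka x [(CH3)3NH+]) = sqrt(1.59e-10 x 0.1609) = 5.05e-6 M.
pH = -log(5.05e-6) = 5.30.

5.30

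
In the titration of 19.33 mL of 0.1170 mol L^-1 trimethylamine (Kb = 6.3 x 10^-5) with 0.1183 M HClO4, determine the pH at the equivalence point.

n((CH3)3N) = 0.1170 x 0.01933 = 0.002262 mol; V(HClO4) at equivalence = 0.002262/0.1183 = 0.01912 L.
At equivalence the base is fully converted to (CH3)3NH+; total volume = 0.03845 L, so [(CH3)3NH+] = 0.002262/0.03845 = 0.05882 M.
Ka((CH3)3NH+) = Kw/Kb = 1.0e-14 / 6.3 x 10^-5 = 1.59e-10.
[H^+] = sqrt(Ka x [(CH3)3NH+]) = sqrt(1.59e-10 x 0.05882) = 3.06e-6 M.
pH = -log(3.06e-6) = 5.51.

5.51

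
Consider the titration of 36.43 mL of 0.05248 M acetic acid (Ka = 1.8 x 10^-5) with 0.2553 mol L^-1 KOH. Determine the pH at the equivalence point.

8.69

n(CH3COOH) = 0.05248 x 0.03643 = 0.001912 mol; V(KOH) at equivalence = 0.001912/0.2553 = 0.007489 L.
At equivalence all the acid is converted to CH3COO-; total volume = 0.03643 + 0.007489 = 0.04392 L, so [CH3COO-] = 0.001912/0.04392 = 0.04353 M.
Kb = Kw/Ka = 1.0e-14 / 1.8 x 10^-5 = 5.56e-10.
[OH^-] = sqrt(Kb x [CH3COO-]) = sqrt(5.56e-10 x 0.04353) = 4.92e-6 M.
pOH = 5.31, so pH = 14.00 - 5.31 = 8.69.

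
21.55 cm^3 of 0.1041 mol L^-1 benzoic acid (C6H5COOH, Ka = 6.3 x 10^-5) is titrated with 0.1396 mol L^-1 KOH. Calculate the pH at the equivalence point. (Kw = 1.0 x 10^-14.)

n(C6H5COOH) = 0.1041 x 0.02155 = 0.002243 mol; V(KOH) at equivalence = 0.002243/0.1396 = 0.01607 L.
At equivalence all the acid is converted to C6H5COO-; total volume = 0.02155 + 0.01607 = 0.03762 L, so [C6H5COO-] = 0.002243/0.03762 = 0.05963 M.
Kb = Kw/Ka = 1.0e-14 / 6.3 x 10^-5 = 1.59e-10.
[OH^-] = sqrt(Kb x [C6H5COO-]) = sqrt(1.59e-10 x 0.05963) = 3.08e-6 M.
pOH = 5.51, so pH = 14.00 - 5.51 = 8.49.

8.49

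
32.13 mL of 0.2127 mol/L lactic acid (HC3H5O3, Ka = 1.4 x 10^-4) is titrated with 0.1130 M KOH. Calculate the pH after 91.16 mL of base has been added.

12.45

n(acid) = 0.2127 x 0.03213 = 0.006834 mol; n(KOH) added = 0.1130 x 0.09116 = 0.01030 mol.
Base is in excess by 0.01030 - 0.006834 = 0.003467 mol in a total volume of 0.1233 L.
[OH^-] = 0.003467/0.1233 = 0.02812 M, so pOH = 1.55 and pH = 14.00 - 1.55 = 12.45.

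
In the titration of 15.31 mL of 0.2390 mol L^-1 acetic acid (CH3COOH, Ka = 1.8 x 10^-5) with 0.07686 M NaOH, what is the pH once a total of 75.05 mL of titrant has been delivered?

12.37

n(acid) = 0.2390 x 0.01531 = 0.003659 mol; n(NaOH) added = 0.07686 x 0.07505 = 0.005768 mol.
Base is in excess by 0.005768 - 0.003659 = 0.002109 mol in a total volume of 0.09036 L.
[OH^-] = 0.002109/0.09036 = 0.02334 M, so pOH = 1.63 and pH = 14.00 - 1.63 = 12.37.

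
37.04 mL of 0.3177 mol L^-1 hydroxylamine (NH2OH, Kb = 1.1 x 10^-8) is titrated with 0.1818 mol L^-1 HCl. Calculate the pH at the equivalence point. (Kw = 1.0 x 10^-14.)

n(NH2OH) = 0.3177 x 0.03704 = 0.01177 mol; V(HCl) at equivalence = 0.01177/0.1818 = 0.06473 L.
At equivalence the base is fully converted to NH3OH+; total volume = 0.1018 L, so [NH3OH+] = 0.01177/0.1018 = 0.1156 M.
Ka(NH3OH+) = Kw/Kb = 1.0e-14 / 1.1 x 10^-8 = 9.09e-7.
[H^+] = sqrt(Ka x [NH3OH+]) = sqrt(9.09e-7 x 0.1156) = 0.000324 M.
pH = -log(0.000324) = 3.49.

3.49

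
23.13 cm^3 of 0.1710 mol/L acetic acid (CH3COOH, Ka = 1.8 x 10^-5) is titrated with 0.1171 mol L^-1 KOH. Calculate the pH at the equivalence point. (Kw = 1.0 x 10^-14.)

8.79

n(CH3COOH) = 0.1710 x 0.02313 = 0.003955 mol; V(KOH) at equivalence = 0.003955/0.1171 = 0.03378 L.
At equivalence all the acid is converted to CH3COO-; total volume = 0.02313 + 0.03378 = 0.05691 L, so [CH3COO-] = 0.003955/0.05691 = 0.06950 M.
Kb = Kw/Ka = 1.0e-14 / 1.8 x 10^-5 = 5.56e-10.
[OH^-] = sqrt(Kb x [CH3COO-]) = sqrt(5.56e-10 x 0.06950) = 6.21e-6 M.
pOH = 5.21, so pH = 14.00 - 5.21 = 8.79.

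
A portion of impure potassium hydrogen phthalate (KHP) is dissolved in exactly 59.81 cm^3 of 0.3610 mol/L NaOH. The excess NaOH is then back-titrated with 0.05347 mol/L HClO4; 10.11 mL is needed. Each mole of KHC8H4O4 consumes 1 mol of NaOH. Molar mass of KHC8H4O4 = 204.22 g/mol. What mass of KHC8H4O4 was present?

Total n(NaOH) added = 0.3610 x 0.05981 = 0.02159 mol.
n(HClO4) used = 0.05347 x 0.01011 = 0.0005406 mol, which equals the excess n(NaOH).
So n(NaOH) consumed by the sample = 0.02159 - 0.0005406 = 0.02105 mol.
n(KHC8H4O4) = 0.02105 / 1 = 0.02105 mol.
mass = 0.02105 mol x 204.22 g/mol = 4.30 g.

4.30 g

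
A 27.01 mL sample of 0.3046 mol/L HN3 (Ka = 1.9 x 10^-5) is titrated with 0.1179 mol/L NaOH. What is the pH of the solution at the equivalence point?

n(HN3) = 0.3046 x 0.02701 = 0.008227 mol; V(NaOH) at equivalence = 0.008227/0.1179 = 0.06978 L.
At equivalence all the acid is converted to N3-; total volume = 0.02701 + 0.06978 = 0.09679 L, so [N3-] = 0.008227/0.09679 = 0.08500 M.
Kb = Kw/Ka = 1.0e-14 / 1.9 x 10^-5 = 5.26e-10.
[OH^-] = sqrt(Kb x [N3-]) = sqrt(5.26e-10 x 0.08500) = 6.69e-6 M.
pOH = 5.17, so pH = 14.00 - 5.17 = 8.83.

8.83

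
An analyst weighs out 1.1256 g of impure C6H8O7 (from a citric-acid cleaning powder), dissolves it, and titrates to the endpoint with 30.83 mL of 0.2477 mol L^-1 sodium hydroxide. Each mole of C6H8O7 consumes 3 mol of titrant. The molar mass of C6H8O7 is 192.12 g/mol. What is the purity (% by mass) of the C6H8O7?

43.4%

n(NaOH) = 0.2477 x 0.03083 = 0.007637 mol.
n(C6H8O7) = 0.007637 / 3 = 0.002546 mol.
mass of C6H8O7 = 0.002546 x 192.12 = 0.4890 g.
% purity = 0.4890 / 1.1256 x 100 = 43.4%.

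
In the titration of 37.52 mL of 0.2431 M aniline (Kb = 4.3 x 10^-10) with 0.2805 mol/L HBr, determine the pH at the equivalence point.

2.76

n(C6H5NH2) = 0.2431 x 0.03752 = 0.009121 mol; V(HBr) at equivalence = 0.009121/0.2805 = 0.03252 L.
At equivalence the base is fully converted to C6H5NH3+; total volume = 0.07004 L, so [C6H5NH3+] = 0.009121/0.07004 = 0.1302 M.
Ka(C6H5NH3+) = Kw/Kb = 1.0e-14 / 4.3 x 10^-10 = 2.33e-5.
[H^+] = sqrt(Ka x [C6H5NH3+]) = sqrt(2.33e-5 x 0.1302) = 0.00174 M.
pH = -log(0.00174) = 2.76.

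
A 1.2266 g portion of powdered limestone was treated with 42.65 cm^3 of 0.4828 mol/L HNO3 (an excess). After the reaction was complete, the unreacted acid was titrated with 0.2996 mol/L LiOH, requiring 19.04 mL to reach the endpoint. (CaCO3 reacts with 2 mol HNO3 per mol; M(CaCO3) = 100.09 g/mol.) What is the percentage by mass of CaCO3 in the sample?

Total n(HNO3) added = 0.4828 x 0.04265 = 0.02059 mol.
n(LiOH) used = 0.2996 x 0.01904 = 0.005704 mol, which equals the excess n(HNO3).
So n(HNO3) consumed by the sample = 0.02059 - 0.005704 = 0.01489 mol.
n(CaCO3) = 0.01489 / 2 = 0.007444 mol.
mass CaCO3 = 0.007444 x 100.09 = 0.7450 g, so %CaCO3 = 0.7450/1.2266 x 100 = 60.7%.

60.7%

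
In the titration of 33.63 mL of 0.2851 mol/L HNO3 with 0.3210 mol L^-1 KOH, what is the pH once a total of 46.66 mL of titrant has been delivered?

12.83

n(acid) = 0.2851 x 0.03363 = 0.009588 mol; n(KOH) added = 0.3210 x 0.04666 = 0.01498 mol.
Base is in excess by 0.01498 - 0.009588 = 0.005390 mol in a total volume of 0.08029 L.
[OH^-] = 0.005390/0.08029 = 0.06713 M, so pOH = 1.17 and pH = 14.00 - 1.17 = 12.83.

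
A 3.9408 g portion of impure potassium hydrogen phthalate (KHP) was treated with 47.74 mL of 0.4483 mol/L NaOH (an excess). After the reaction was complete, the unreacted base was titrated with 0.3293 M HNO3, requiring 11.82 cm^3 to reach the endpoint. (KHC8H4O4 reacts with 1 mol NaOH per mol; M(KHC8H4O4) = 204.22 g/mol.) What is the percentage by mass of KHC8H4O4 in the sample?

90.7%

Total n(NaOH) added = 0.4483 x 0.04774 = 0.02140 mol.
n(HNO3) used = 0.3293 x 0.01182 = 0.003892 mol, which equals the excess n(NaOH).
So n(NaOH) consumed by the sample = 0.02140 - 0.003892 = 0.01751 mol.
n(KHC8H4O4) = 0.01751 / 1 = 0.01751 mol.
mass KHC8H4O4 = 0.01751 x 204.22 = 3.576 g, so %KHC8H4O4 = 3.576/3.9408 x 100 = 90.7%.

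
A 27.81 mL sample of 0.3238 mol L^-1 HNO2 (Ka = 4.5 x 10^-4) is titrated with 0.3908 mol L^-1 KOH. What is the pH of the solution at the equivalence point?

8.30

n(HNO2) = 0.3238 x 0.02781 = 0.009005 mol; V(KOH) at equivalence = 0.009005/0.3908 = 0.02304 L.
At equivalence all the acid is converted to NO2-; total volume = 0.02781 + 0.02304 = 0.05085 L, so [NO2-] = 0.009005/0.05085 = 0.1771 M.
Kb = Kw/Ka = 1.0e-14 / 4.5 x 10^-4 = 2.22e-11.
[OH^-] = sqrt(Kb x [NO2-]) = sqrt(2.22e-11 x 0.1771) = 1.98e-6 M.
pOH = 5.70, so pH = 14.00 - 5.70 = 8.30.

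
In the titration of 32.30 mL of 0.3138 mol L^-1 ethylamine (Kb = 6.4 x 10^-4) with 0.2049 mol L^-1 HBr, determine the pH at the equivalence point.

5.86

n(C2H5NH2) = 0.3138 x 0.03230 = 0.01014 mol; V(HBr) at equivalence = 0.01014/0.2049 = 0.04947 L.
At equivalence the base is fully converted to C2H5NH3+; total volume = 0.08177 L, so [C2H5NH3+] = 0.01014/0.08177 = 0.1240 M.
Ka(C2H5NH3+) = Kw/Kb = 1.0e-14 / 6.4 x 10^-4 = 1.56e-11.
[H^+] = sqrt(Ka x [C2H5NH3+]) = sqrt(1.56e-11 x 0.1240) = 1.39e-6 M.
pH = -log(1.39e-6) = 5.86.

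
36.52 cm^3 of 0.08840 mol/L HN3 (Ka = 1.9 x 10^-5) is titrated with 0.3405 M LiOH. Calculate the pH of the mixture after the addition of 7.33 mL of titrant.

Initial n(HN3) = 0.08840 x 0.03652 = 0.003228 mol.
n(LiOH) added = 0.3405 x 0.007330 = 0.002496 mol, converting that many moles of HN3 to N3-.
Remaining n(HN3) = 0.0007325 mol; n(N3-) = 0.002496 mol.
By Henderson-Hasselbalch, pH = pKa + log([A^-]/[HA]) = 4.72 + log(0.002496/0.0007325) = 4.72 + (+0.53) = 5.25.

5.25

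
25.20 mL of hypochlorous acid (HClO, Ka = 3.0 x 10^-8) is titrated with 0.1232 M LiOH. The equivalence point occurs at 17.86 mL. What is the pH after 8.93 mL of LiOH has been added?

7.52

8.93 mL is exactly half the equivalence volume (17.86/2), i.e. the half-equivalence point.
There, n(HA) = n(A^-), so pH = pKa = -log(3.0 x 10^-8) = 7.52.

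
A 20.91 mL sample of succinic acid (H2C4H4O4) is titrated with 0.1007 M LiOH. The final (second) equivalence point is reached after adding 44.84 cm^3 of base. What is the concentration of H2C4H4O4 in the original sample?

0.108 M

n(LiOH) = 0.1007 x 0.04484 = 0.004515 mol.
At the final (second) equivalence point, 2 mol OH^- react per mol H2C4H4O4, so n(H2C4H4O4) = 0.004515 / 2 = 0.002258 mol.
[H2C4H4O4] = 0.002258 / 0.02091 L = 0.108 M.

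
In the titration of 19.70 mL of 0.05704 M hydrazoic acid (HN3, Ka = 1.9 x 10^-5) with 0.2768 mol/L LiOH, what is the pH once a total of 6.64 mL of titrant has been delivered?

12.43

n(acid) = 0.05704 x 0.01970 = 0.001124 mol; n(LiOH) added = 0.2768 x 0.006640 = 0.001838 mol.
Base is in excess by 0.001838 - 0.001124 = 0.0007143 mol in a total volume of 0.02634 L.
[OH^-] = 0.0007143/0.02634 = 0.02712 M, so pOH = 1.57 and pH = 14.00 - 1.57 = 12.43.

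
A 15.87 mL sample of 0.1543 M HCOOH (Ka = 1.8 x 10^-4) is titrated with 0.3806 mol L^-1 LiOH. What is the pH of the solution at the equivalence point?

8.39

n(HCOOH) = 0.1543 x 0.01587 = 0.002449 mol; V(LiOH) at equivalence = 0.002449/0.3806 = 0.006434 L.
At equivalence all the acid is converted to HCOO-; total volume = 0.01587 + 0.006434 = 0.02230 L, so [HCOO-] = 0.002449/0.02230 = 0.1098 M.
Kb = Kw/Ka = 1.0e-14 / 1.8 x 10^-4 = 5.56e-11.
[OH^-] = sqrt(Kb x [HCOO-]) = sqrt(5.56e-11 x 0.1098) = 2.47e-6 M.
pOH = 5.61, so pH = 14.00 - 5.61 = 8.39.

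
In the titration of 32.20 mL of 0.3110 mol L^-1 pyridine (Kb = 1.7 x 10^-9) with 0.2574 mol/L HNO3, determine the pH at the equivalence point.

n(C5H5N) = 0.3110 x 0.03220 = 0.01001 mol; V(HNO3) at equivalence = 0.01001/0.2574 = 0.03891 L.
At equivalence the base is fully converted to C5H5NH+; total volume = 0.07111 L, so [C5H5NH+] = 0.01001/0.07111 = 0.1408 M.
Ka(C5H5NH+) = Kw/Kb = 1.0e-14 / 1.7 x 10^-9 = 5.88e-6.
[H^+] = sqrt(Ka x [C5H5NH+]) = sqrt(5.88e-6 x 0.1408) = 0.000910 M.
pH = -log(0.000910) = 3.04.

3.04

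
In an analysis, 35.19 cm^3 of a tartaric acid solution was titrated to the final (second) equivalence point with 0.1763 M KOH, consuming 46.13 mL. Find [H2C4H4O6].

0.116 M

n(KOH) = 0.1763 x 0.04613 = 0.008133 mol.
At the final (second) equivalence point, 2 mol OH^- react per mol H2C4H4O6, so n(H2C4H4O6) = 0.008133 / 2 = 0.004066 mol.
[H2C4H4O6] = 0.004066 / 0.03519 L = 0.116 M.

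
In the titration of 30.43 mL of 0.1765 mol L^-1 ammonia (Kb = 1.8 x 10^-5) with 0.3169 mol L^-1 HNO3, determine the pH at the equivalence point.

n(NH3) = 0.1765 x 0.03043 = 0.005371 mol; V(HNO3) at equivalence = 0.005371/0.3169 = 0.01695 L.
At equivalence the base is fully converted to NH4+; total volume = 0.04738 L, so [NH4+] = 0.005371/0.04738 = 0.1134 M.
Ka(NH4+) = Kw/Kb = 1.0e-14 / 1.8 x 10^-5 = 5.56e-10.
[H^+] = sqrt(Ka x [NH4+]) = sqrt(5.56e-10 x 0.1134) = 7.94e-6 M.
pH = -log(7.94e-6) = 5.10.

5.10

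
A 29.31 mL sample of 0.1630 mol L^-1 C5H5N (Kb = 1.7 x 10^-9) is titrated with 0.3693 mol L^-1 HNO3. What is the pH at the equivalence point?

n(C5H5N) = 0.1630 x 0.02931 = 0.004778 mol; V(HNO3) at equivalence = 0.004778/0.3693 = 0.01294 L.
At equivalence the base is fully converted to C5H5NH+; total volume = 0.04225 L, so [C5H5NH+] = 0.004778/0.04225 = 0.1131 M.
Ka(C5H5NH+) = Kw/Kb = 1.0e-14 / 1.7 x 10^-9 = 5.88e-6.
[H^+] = sqrt(Ka x [C5H5NH+]) = sqrt(5.88e-6 x 0.1131) = 0.000816 M.
pH = -log(0.000816) = 3.09.

3.09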